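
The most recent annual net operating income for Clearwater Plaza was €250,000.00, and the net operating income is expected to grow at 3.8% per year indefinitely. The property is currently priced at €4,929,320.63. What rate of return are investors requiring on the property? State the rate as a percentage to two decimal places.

9.06%

D₁ = €250,000.00 × 1.038 = €259,500.0000
P = D₁/(r − g) ⇒ r = D₁/P + g = €259,500.0000/€4,929,320.63 + 0.038 = 0.052644 + 0.038 = 0.090644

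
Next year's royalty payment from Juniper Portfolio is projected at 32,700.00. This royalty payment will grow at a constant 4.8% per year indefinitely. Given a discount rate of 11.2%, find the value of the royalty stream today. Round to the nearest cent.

510937.50

Growing perpetuity: P = D₁ / (r − g) = 32,700.0000 / (0.112 − 0.048) = 510,937.50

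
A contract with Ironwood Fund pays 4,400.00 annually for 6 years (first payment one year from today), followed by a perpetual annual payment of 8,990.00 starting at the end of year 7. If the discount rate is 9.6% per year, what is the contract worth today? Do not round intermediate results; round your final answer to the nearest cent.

PV of 6-year annuity: 4,400.00 × [1 − (1+0.096)^−6] / 0.096 = 19389.88316
Perpetuity value at year 6: 8,990.00 / 0.096 = 93645.83333
PV of perpetuity: 93645.83333 / (1+0.096)^6 = 54028.77661
Total PV = 19389.88316 + 54028.77661 = 73418.65977

73418.66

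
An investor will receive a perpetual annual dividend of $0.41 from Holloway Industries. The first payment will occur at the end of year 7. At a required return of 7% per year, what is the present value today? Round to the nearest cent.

Value at end of year 6: C / r = $0.41 / 0.07 = $5.8571
Discount to today: PV = $5.8571 / (1 + 0.07)^6 = $5.8571 / 1.500730 = $3.90

$3.90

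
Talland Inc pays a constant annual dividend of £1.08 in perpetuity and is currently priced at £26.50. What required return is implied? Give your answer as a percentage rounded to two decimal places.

4.08%

P = C/r ⇒ r = C/P = £1.08/£26.50 = 0.040755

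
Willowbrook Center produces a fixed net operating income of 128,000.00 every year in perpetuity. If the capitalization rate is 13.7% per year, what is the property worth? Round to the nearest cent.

Level perpetuity: PV = C / r = 128,000.00 / 0.137 = 934,306.57

934306.57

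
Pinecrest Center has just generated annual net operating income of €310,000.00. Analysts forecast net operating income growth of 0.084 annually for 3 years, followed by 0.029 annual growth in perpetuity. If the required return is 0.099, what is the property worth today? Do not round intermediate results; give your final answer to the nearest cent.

€5277786.31

D_1 = 336040.00000
D_2 = 364267.36000
D_3 = 394865.81824
Terminal value at year 3: TV = D_3×(1+g_2)/(r−g_2) = 406316.92697/0.07 = 5804527.52813
P_0 = D_1/(1+r)^1 + D_2/(1+r)^2 + D_3/(1+r)^3 + TV/(1+r)^3
    = 305768.88080 + 301595.51118 + 297479.10293 + 4372942.81307 = 5277786.30799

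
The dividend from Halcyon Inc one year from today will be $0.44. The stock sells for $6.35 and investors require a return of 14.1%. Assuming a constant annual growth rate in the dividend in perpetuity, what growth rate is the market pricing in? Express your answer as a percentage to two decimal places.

7.17%

P = D₁/(r−g) ⇒ g = r − D₁/P = 0.141 − $0.44/$6.35 = 0.071709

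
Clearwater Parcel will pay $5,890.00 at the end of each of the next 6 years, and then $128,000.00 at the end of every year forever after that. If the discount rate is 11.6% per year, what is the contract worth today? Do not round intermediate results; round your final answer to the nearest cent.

$595664.90

PV of 6-year annuity: $5,890.00 × [1 − (1+0.116)^−6] / 0.116 = 24493.03135
Perpetuity value at year 6: $128,000.00 / 0.116 = 1103448.27586
PV of perpetuity: 1103448.27586 / (1+0.116)^6 = 571171.87310
Total PV = 24493.03135 + 571171.87310 = 595664.90445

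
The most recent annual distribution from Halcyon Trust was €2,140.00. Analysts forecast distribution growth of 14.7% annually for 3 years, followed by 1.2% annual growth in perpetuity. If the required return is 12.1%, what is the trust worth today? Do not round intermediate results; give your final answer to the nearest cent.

D_1 = 2454.58000
D_2 = 2815.40326
D_3 = 3229.26754
Terminal value at year 3: TV = D_3×(1+g_2)/(r−g_2) = 3268.01875/0.109 = 29981.82339
P_0 = D_1/(1+r)^1 + D_2/(1+r)^2 + D_3/(1+r)^3 + TV/(1+r)^3
    = 2189.63426 + 2240.41971 + 2292.38305 + 21283.40963 = 28005.84665

€28005.85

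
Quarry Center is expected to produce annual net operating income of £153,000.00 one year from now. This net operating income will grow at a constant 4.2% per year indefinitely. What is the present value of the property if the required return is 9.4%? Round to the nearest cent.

£2942307.69

Growing perpetuity: P = D₁ / (r − g) = £153,000.0000 / (0.094 − 0.042) = £2,942,307.69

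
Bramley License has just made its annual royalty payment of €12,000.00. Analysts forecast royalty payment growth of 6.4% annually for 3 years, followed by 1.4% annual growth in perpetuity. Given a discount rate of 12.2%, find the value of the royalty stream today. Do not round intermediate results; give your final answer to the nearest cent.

D_1 = 12768.00000
D_2 = 13585.15200
D_3 = 14454.60173
Terminal value at year 3: TV = D_3×(1+g_2)/(r−g_2) = 14656.96615/0.108 = 135712.64956
P_0 = D_1/(1+r)^1 + D_2/(1+r)^2 + D_3/(1+r)^3 + TV/(1+r)^3
    = 11379.67914 + 10791.42479 + 10233.57930 + 96081.93896 = 128486.62219

€128486.62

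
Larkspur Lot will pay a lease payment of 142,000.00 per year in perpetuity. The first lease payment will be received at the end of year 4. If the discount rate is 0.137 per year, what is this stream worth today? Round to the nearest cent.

Value at end of year 3: C / r = 142,000.00 / 0.137 = 1,036,496.3504
Discount to today: PV = 1,036,496.3504 / (1 + 0.137)^3 = 1,036,496.3504 / 1.469878 = 705,157.91

705157.91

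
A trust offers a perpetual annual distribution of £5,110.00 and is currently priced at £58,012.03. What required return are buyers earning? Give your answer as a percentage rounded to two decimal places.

P = C/r ⇒ r = C/P = £5,110.00/£58,012.03 = 0.088085

8.81%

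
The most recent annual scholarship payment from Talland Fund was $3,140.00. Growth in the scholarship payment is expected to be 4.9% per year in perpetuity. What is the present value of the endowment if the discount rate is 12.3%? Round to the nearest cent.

$44511.62

D₁ = D₀ × (1 + g) = $3,140.00 × 1.049 = $3,293.8600
Growing perpetuity: P = D₁ / (r − g) = $3,293.8600 / (0.123 − 0.049) = $44,511.62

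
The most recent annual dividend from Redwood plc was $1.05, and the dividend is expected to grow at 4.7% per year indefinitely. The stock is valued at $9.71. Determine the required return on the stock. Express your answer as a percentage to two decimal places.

16.02%

D₁ = $1.05 × 1.047 = $1.0994
P = D₁/(r − g) ⇒ r = D₁/P + g = $1.0994/$9.71 + 0.047 = 0.113218 + 0.047 = 0.160218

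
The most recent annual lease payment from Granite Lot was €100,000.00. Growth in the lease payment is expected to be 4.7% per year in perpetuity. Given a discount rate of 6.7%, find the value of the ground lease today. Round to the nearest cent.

D₁ = D₀ × (1 + g) = €100,000.00 × 1.047 = €104,700.0000
Growing perpetuity: P = D₁ / (r − g) = €104,700.0000 / (0.067 − 0.047) = €5,235,000.00

€5235000.00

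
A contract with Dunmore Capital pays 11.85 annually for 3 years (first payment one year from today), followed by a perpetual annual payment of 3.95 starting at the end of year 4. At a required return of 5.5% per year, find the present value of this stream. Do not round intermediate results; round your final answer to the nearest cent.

PV of 3-year annuity: 11.85 × [1 − (1+0.055)^−3] / 0.055 = 31.97051
Perpetuity value at year 3: 3.95 / 0.055 = 71.81818
PV of perpetuity: 71.81818 / (1+0.055)^3 = 61.16134
Total PV = 31.97051 + 61.16134 = 93.13186

93.13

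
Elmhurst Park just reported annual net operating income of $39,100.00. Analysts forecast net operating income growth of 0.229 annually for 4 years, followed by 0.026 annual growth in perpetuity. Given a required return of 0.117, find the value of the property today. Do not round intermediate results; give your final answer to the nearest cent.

D_1 = 48053.90000
D_2 = 59058.24310
D_3 = 72582.58077
D_4 = 89203.99177
Terminal value at year 4: TV = D_4×(1+g_2)/(r−g_2) = 91523.29555/0.091 = 1005750.50057
P_0 = D_1/(1+r)^1 + D_2/(1+r)^2 + D_3/(1+r)^3 + D_4/(1+r)^4 + TV/(1+r)^4
    = 43020.50134 + 47334.10577 + 52080.22918 + 57302.23963 + 646067.00944 = 845804.08537

$845804.09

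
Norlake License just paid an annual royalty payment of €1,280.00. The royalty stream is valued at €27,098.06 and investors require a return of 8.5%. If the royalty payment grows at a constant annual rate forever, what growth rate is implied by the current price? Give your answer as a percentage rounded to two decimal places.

3.61%

P = D₀(1+g)/(r−g) ⇒ P(r−g) = D₀(1+g) ⇒ g(P+D₀) = P·r − D₀
g = (P·r − D₀)/(P + D₀) = (€27,098.06×0.085 − €1,280.00) / (€27,098.06 + €1,280.00) = 0.036061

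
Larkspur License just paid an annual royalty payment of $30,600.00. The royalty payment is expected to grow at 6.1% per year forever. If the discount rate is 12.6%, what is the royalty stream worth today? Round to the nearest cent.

D₁ = D₀ × (1 + g) = $30,600.00 × 1.061 = $32,466.6000
Growing perpetuity: P = D₁ / (r − g) = $32,466.6000 / (0.126 − 0.061) = $499,486.15

$499486.15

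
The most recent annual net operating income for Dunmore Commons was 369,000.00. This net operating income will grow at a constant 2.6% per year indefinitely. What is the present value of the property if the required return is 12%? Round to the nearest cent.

4027595.74

D₁ = D₀ × (1 + g) = 369,000.00 × 1.026 = 378,594.0000
Growing perpetuity: P = D₁ / (r − g) = 378,594.0000 / (0.12 − 0.026) = 4,027,595.74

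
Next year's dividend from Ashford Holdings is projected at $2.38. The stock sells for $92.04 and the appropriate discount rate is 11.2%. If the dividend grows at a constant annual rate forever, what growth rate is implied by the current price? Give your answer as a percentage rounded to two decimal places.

8.61%

P = D₁/(r−g) ⇒ g = r − D₁/P = 0.112 − $2.38/$92.04 = 0.086142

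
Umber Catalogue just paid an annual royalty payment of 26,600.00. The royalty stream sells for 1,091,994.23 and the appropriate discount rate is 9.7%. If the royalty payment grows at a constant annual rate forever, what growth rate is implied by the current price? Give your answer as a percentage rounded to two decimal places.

7.09%

P = D₀(1+g)/(r−g) ⇒ P(r−g) = D₀(1+g) ⇒ g(P+D₀) = P·r − D₀
g = (P·r − D₀)/(P + D₀) = (1,091,994.23×0.097 − 26,600.00) / (1,091,994.23 + 26,600.00) = 0.070914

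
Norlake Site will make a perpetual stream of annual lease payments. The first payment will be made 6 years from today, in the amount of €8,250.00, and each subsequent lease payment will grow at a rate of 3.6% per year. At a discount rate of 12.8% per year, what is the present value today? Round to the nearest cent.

Value at end of year 5: C₁ / (r − g) = €8,250.00 / (0.128 − 0.036) = €89,673.9130
Discount to today: PV = €89,673.9130 / (1 + 0.128)^5 = €89,673.9130 / 1.826188 = €49,104.42

€49104.42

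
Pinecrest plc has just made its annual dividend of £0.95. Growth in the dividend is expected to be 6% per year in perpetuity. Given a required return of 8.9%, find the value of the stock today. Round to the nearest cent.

D₁ = D₀ × (1 + g) = £0.95 × 1.06 = £1.0070
Growing perpetuity: P = D₁ / (r − g) = £1.0070 / (0.089 − 0.06) = £34.72

£34.72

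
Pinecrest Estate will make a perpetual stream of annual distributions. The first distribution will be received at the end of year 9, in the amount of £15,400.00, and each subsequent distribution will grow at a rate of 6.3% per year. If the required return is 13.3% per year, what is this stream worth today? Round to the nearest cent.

£81018.35

Value at end of year 8: C₁ / (r − g) = £15,400.00 / (0.133 − 0.063) = £220,000.0000
Discount to today: PV = £220,000.0000 / (1 + 0.133)^8 = £220,000.0000 / 2.715434 = £81,018.35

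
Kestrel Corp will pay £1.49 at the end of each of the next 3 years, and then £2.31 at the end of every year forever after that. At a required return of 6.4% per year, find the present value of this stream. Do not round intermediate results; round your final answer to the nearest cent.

PV of 3-year annuity: £1.49 × [1 − (1+0.064)^−3] / 0.064 = 3.95350
Perpetuity value at year 3: £2.31 / 0.064 = 36.09375
PV of perpetuity: 36.09375 / (1+0.064)^3 = 29.96451
Total PV = 3.95350 + 29.96451 = 33.91800

£33.92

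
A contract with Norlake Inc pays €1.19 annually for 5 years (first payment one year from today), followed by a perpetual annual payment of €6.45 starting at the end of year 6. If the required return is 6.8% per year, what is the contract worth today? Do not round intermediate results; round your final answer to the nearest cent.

PV of 5-year annuity: €1.19 × [1 − (1+0.068)^−5] / 0.068 = 4.90548
Perpetuity value at year 5: €6.45 / 0.068 = 94.85294
PV of perpetuity: 94.85294 / (1+0.068)^5 = 68.26444
Total PV = 4.90548 + 68.26444 = 73.16992

€73.17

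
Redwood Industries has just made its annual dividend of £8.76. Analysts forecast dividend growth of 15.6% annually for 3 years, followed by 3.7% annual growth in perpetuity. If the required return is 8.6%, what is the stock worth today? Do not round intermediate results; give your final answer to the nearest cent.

D_1 = 10.12656
D_2 = 11.70630
D_3 = 13.53249
Terminal value at year 3: TV = D_3×(1+g_2)/(r−g_2) = 14.03319/0.049 = 286.39161
P_0 = D_1/(1+r)^1 + D_2/(1+r)^2 + D_3/(1+r)^3 + TV/(1+r)^3
    = 9.32464 + 9.92568 + 10.56545 + 223.59949 = 253.41526

£253.42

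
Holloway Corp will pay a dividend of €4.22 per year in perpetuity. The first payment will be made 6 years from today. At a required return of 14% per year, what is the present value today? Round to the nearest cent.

€15.66

Value at end of year 5: C / r = €4.22 / 0.14 = €30.1429
Discount to today: PV = €30.1429 / (1 + 0.14)^5 = €30.1429 / 1.925415 = €15.66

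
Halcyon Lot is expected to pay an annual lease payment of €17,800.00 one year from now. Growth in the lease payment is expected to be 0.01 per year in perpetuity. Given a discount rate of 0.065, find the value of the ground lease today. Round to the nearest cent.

Growing perpetuity: P = D₁ / (r − g) = €17,800.0000 / (0.065 − 0.01) = €323,636.36

€323636.36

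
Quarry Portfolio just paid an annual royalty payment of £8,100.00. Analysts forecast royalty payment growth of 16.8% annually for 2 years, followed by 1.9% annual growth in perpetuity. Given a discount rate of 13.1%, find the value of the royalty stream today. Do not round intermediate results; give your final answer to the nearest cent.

£95599.85

D_1 = 9460.80000
D_2 = 11050.21440
Terminal value at year 2: TV = D_2×(1+g_2)/(r−g_2) = 11260.16847/0.112 = 100537.21851
P_0 = D_1/(1+r)^1 + D_2/(1+r)^2 + TV/(1+r)^2
    = 8364.98674 + 8638.64236 + 78596.21933 = 95599.84843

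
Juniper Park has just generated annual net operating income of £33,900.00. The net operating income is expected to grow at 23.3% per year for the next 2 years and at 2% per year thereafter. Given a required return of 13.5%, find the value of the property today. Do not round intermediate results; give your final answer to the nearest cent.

£431677.05

D_1 = 41798.70000
D_2 = 51537.79710
Terminal value at year 2: TV = D_2×(1+g_2)/(r−g_2) = 52568.55304/0.115 = 457117.85254
P_0 = D_1/(1+r)^1 + D_2/(1+r)^2 + TV/(1+r)^2
    = 36827.04846 + 40006.82885 + 354843.17766 = 431677.05497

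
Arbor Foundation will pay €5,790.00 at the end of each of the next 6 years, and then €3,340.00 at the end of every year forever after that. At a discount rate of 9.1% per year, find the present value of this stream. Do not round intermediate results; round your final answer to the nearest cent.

PV of 6-year annuity: €5,790.00 × [1 − (1+0.091)^−6] / 0.091 = 25896.21180
Perpetuity value at year 6: €3,340.00 / 0.091 = 36703.29670
PV of perpetuity: 36703.29670 / (1+0.091)^6 = 21764.89473
Total PV = 25896.21180 + 21764.89473 = 47661.10653

€47661.11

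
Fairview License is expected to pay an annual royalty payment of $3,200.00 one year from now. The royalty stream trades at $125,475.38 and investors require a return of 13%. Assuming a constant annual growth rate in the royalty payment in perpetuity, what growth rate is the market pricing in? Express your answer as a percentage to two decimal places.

P = D₁/(r−g) ⇒ g = r − D₁/P = 0.13 − $3,200.00/$125,475.38 = 0.104497

10.45%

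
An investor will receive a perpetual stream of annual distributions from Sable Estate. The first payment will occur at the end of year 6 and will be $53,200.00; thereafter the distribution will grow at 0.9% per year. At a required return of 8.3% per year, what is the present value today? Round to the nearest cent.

$482544.79

Value at end of year 5: C₁ / (r − g) = $53,200.00 / (0.083 − 0.009) = $718,918.9189
Discount to today: PV = $718,918.9189 / (1 + 0.083)^5 = $718,918.9189 / 1.489849 = $482,544.79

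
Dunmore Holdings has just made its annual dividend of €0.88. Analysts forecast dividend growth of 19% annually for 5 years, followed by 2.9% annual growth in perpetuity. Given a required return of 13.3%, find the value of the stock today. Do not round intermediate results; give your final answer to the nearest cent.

D_1 = 1.04720
D_2 = 1.24617
D_3 = 1.48294
D_4 = 1.76470
D_5 = 2.09999
Terminal value at year 5: TV = D_5×(1+g_2)/(r−g_2) = 2.16089/0.104 = 20.77780
P_0 = D_1/(1+r)^1 + D_2/(1+r)^2 + D_3/(1+r)^3 + D_4/(1+r)^4 + D_5/(1+r)^5 + TV/(1+r)^5
    = 0.92427 + 0.97077 + 1.01961 + 1.07090 + 1.12478 + 11.12884 = 16.23918

€16.24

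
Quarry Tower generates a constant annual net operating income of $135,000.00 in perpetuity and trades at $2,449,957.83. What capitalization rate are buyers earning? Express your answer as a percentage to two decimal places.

5.51%

P = C/r ⇒ r = C/P = $135,000.00/$2,449,957.83 = 0.055103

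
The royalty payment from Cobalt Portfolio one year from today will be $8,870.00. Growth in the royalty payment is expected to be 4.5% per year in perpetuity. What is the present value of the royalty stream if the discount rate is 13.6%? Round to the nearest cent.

$97472.53

Growing perpetuity: P = D₁ / (r − g) = $8,870.0000 / (0.136 − 0.045) = $97,472.53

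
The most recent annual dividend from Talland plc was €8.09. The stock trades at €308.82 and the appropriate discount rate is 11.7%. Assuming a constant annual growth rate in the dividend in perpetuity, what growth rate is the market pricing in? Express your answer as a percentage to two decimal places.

P = D₀(1+g)/(r−g) ⇒ P(r−g) = D₀(1+g) ⇒ g(P+D₀) = P·r − D₀
g = (P·r − D₀)/(P + D₀) = (€308.82×0.117 − €8.09) / (€308.82 + €8.09) = 0.088486

8.85%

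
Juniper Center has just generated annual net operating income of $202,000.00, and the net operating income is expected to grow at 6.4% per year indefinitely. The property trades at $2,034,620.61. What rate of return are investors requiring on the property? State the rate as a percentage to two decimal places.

D₁ = $202,000.00 × 1.064 = $214,928.0000
P = D₁/(r − g) ⇒ r = D₁/P + g = $214,928.0000/$2,034,620.61 + 0.064 = 0.105635 + 0.064 = 0.169635

16.96%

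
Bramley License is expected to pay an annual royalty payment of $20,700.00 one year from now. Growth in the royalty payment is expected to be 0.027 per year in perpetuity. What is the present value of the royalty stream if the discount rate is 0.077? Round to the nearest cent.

$414000.00

Growing perpetuity: P = D₁ / (r − g) = $20,700.0000 / (0.077 − 0.027) = $414,000.00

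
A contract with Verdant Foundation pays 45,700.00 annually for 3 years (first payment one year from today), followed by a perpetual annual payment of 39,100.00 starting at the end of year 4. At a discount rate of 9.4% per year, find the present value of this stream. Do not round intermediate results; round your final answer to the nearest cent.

PV of 3-year annuity: 45,700.00 × [1 − (1+0.094)^−3] / 0.094 = 114860.43949
Perpetuity value at year 3: 39,100.00 / 0.094 = 415957.44681
PV of perpetuity: 415957.44681 / (1+0.094)^3 = 317685.16707
Total PV = 114860.43949 + 317685.16707 = 432545.60656

432545.61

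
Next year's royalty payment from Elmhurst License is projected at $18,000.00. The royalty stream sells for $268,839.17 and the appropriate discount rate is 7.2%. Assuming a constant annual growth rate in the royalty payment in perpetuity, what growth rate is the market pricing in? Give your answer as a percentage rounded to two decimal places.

0.50%

P = D₁/(r−g) ⇒ g = r − D₁/P = 0.072 − $18,000.00/$268,839.17 = 0.005045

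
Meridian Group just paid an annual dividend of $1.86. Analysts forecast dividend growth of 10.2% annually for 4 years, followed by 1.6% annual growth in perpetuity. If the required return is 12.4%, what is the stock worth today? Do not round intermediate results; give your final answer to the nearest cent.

D_1 = 2.04972
D_2 = 2.25879
D_3 = 2.48919
D_4 = 2.74309
Terminal value at year 4: TV = D_4×(1+g_2)/(r−g_2) = 2.78697/0.108 = 25.80532
P_0 = D_1/(1+r)^1 + D_2/(1+r)^2 + D_3/(1+r)^3 + D_4/(1+r)^4 + TV/(1+r)^4
    = 1.82359 + 1.78790 + 1.75291 + 1.71860 + 16.16754 = 23.25054

$23.25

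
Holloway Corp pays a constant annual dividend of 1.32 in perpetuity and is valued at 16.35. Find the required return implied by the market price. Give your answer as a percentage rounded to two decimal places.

P = C/r ⇒ r = C/P = 1.32/16.35 = 0.080734

8.07%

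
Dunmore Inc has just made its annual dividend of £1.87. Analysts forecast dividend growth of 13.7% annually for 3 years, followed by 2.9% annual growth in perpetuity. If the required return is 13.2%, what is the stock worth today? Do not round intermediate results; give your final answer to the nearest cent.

£24.59

D_1 = 2.12619
D_2 = 2.41748
D_3 = 2.74867
Terminal value at year 3: TV = D_3×(1+g_2)/(r−g_2) = 2.82838/0.103 = 27.46004
P_0 = D_1/(1+r)^1 + D_2/(1+r)^2 + D_3/(1+r)^3 + TV/(1+r)^3
    = 1.87826 + 1.88656 + 1.89489 + 18.93049 = 24.59020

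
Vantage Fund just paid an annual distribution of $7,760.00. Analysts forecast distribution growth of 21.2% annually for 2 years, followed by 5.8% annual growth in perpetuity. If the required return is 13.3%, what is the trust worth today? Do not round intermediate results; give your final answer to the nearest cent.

D_1 = 9405.12000
D_2 = 11399.00544
Terminal value at year 2: TV = D_2×(1+g_2)/(r−g_2) = 12060.14776/0.075 = 160801.97007
P_0 = D_1/(1+r)^1 + D_2/(1+r)^2 + TV/(1+r)^2
    = 8301.07679 + 8879.88091 + 125265.51998 = 142446.47767

$142446.48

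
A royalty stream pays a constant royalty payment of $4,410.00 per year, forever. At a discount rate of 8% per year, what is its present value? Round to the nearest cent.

$55125.00

Level perpetuity: PV = C / r = $4,410.00 / 0.08 = $55,125.00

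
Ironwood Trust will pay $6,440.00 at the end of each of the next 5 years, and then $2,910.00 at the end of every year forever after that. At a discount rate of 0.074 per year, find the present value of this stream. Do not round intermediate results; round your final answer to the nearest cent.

PV of 5-year annuity: $6,440.00 × [1 − (1+0.074)^−5] / 0.074 = 26124.86073
Perpetuity value at year 5: $2,910.00 / 0.074 = 39324.32432
PV of perpetuity: 39324.32432 / (1+0.074)^5 = 27519.45713
Total PV = 26124.86073 + 27519.45713 = 53644.31786

$53644.32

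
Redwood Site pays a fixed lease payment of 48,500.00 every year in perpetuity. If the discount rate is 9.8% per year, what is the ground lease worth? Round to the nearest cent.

Level perpetuity: PV = C / r = 48,500.00 / 0.098 = 494,897.96

494897.96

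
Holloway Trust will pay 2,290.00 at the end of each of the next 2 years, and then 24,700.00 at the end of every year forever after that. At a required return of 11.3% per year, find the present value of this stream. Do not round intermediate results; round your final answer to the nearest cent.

PV of 2-year annuity: 2,290.00 × [1 − (1+0.113)^−2] / 0.113 = 3906.11163
Perpetuity value at year 2: 24,700.00 / 0.113 = 218584.07080
PV of perpetuity: 218584.07080 / (1+0.113)^2 = 176452.64839
Total PV = 3906.11163 + 176452.64839 = 180358.76002

180358.76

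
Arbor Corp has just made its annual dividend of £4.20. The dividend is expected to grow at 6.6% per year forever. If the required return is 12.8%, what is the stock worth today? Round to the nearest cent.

£72.21

D₁ = D₀ × (1 + g) = £4.20 × 1.066 = £4.4772
Growing perpetuity: P = D₁ / (r − g) = £4.4772 / (0.128 − 0.066) = £72.21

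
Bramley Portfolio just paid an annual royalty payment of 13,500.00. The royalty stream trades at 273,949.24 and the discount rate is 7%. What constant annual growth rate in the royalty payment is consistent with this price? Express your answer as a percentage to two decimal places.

1.97%

P = D₀(1+g)/(r−g) ⇒ P(r−g) = D₀(1+g) ⇒ g(P+D₀) = P·r − D₀
g = (P·r − D₀)/(P + D₀) = (273,949.24×0.07 − 13,500.00) / (273,949.24 + 13,500.00) = 0.019748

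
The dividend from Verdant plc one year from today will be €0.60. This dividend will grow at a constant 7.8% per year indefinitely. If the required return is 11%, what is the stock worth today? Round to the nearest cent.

€18.75

Growing perpetuity: P = D₁ / (r − g) = €0.6000 / (0.11 − 0.078) = €18.75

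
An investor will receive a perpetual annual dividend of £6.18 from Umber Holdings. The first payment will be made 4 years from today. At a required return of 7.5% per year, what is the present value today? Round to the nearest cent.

£66.33

Value at end of year 3: C / r = £6.18 / 0.075 = £82.4000
Discount to today: PV = £82.4000 / (1 + 0.075)^3 = £82.4000 / 1.242297 = £66.33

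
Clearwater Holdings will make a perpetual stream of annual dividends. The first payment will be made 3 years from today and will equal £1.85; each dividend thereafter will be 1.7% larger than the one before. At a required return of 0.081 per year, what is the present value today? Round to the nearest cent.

Value at end of year 2: C₁ / (r − g) = £1.85 / (0.081 − 0.017) = £28.9063
Discount to today: PV = £28.9063 / (1 + 0.081)^2 = £28.9063 / 1.168561 = £24.74

£24.74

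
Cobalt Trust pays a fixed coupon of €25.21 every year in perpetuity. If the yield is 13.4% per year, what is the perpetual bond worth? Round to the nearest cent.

Level perpetuity: PV = C / r = €25.21 / 0.134 = €188.13

€188.13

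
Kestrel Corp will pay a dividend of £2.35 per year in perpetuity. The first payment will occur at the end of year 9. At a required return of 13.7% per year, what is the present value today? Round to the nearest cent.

£6.14

Value at end of year 8: C / r = £2.35 / 0.137 = £17.1533
Discount to today: PV = £17.1533 / (1 + 0.137)^8 = £17.1533 / 2.793082 = £6.14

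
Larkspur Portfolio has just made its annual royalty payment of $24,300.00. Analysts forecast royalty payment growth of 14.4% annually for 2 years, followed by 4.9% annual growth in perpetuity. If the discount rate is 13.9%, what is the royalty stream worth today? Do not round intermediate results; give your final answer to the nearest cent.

$334642.60

D_1 = 27799.20000
D_2 = 31802.28480
Terminal value at year 2: TV = D_2×(1+g_2)/(r−g_2) = 33360.59676/0.09 = 370673.29728
P_0 = D_1/(1+r)^1 + D_2/(1+r)^2 + TV/(1+r)^2
    = 24406.67252 + 24513.81331 + 285722.11294 = 334642.59877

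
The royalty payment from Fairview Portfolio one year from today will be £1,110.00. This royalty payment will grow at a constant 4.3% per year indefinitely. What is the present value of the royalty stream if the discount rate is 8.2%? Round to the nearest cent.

Growing perpetuity: P = D₁ / (r − g) = £1,110.0000 / (0.082 − 0.043) = £28,461.54

£28461.54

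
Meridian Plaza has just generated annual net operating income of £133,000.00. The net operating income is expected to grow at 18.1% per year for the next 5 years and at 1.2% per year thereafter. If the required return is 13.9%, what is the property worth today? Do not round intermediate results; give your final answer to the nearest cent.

D_1 = 157073.00000
D_2 = 185503.21300
D_3 = 219079.29455
D_4 = 258732.64687
D_5 = 305563.25595
Terminal value at year 5: TV = D_5×(1+g_2)/(r−g_2) = 309230.01502/0.127 = 2434882.00804
P_0 = D_1/(1+r)^1 + D_2/(1+r)^2 + D_3/(1+r)^3 + D_4/(1+r)^4 + D_5/(1+r)^5 + TV/(1+r)^5
    = 137904.30202 + 142989.44748 + 148262.10490 + 153729.18866 + 159397.86814 + 1270162.53980 = 2012445.45101

£2012445.45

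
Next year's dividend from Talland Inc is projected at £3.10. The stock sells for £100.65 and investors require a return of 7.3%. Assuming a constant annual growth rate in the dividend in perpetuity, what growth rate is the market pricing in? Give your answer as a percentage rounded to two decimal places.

P = D₁/(r−g) ⇒ g = r − D₁/P = 0.073 − £3.10/£100.65 = 0.042200

4.22%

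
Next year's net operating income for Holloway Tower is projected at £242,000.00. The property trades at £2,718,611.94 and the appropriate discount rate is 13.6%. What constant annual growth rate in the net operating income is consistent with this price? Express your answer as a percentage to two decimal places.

P = D₁/(r−g) ⇒ g = r − D₁/P = 0.136 − £242,000.00/£2,718,611.94 = 0.046984

4.70%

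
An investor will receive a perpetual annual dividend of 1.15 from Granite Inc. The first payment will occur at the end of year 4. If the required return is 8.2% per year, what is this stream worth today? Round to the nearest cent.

11.07

Value at end of year 3: C / r = 1.15 / 0.082 = 14.0244
Discount to today: PV = 14.0244 / (1 + 0.082)^3 = 14.0244 / 1.266723 = 11.07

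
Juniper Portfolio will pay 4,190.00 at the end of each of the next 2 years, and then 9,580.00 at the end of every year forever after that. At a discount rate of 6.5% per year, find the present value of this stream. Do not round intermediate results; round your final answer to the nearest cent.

137571.44

PV of 2-year annuity: 4,190.00 × [1 − (1+0.065)^−2] / 0.065 = 7628.42470
Perpetuity value at year 2: 9,580.00 / 0.065 = 147384.61538
PV of perpetuity: 147384.61538 / (1+0.065)^2 = 129943.01429
Total PV = 7628.42470 + 129943.01429 = 137571.43899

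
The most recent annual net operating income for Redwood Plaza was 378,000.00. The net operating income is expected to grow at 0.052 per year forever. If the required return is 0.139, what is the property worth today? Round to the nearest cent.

D₁ = D₀ × (1 + g) = 378,000.00 × 1.052 = 397,656.0000
Growing perpetuity: P = D₁ / (r − g) = 397,656.0000 / (0.139 − 0.052) = 4,570,758.62

4570758.62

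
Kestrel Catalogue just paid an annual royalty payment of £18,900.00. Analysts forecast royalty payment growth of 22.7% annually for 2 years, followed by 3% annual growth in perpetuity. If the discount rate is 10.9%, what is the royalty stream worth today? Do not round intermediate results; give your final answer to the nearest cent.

£345693.26

D_1 = 23190.30000
D_2 = 28454.49810
Terminal value at year 2: TV = D_2×(1+g_2)/(r−g_2) = 29308.13304/0.079 = 370989.02586
P_0 = D_1/(1+r)^1 + D_2/(1+r)^2 + TV/(1+r)^2
    = 20911.00090 + 23135.97665 + 301646.27786 = 345693.25541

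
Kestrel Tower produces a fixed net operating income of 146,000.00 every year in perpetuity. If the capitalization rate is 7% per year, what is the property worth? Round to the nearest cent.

Level perpetuity: PV = C / r = 146,000.00 / 0.07 = 2,085,714.29

2085714.29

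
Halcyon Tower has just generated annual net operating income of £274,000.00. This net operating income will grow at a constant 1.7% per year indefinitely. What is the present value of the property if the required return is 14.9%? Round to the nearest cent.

D₁ = D₀ × (1 + g) = £274,000.00 × 1.017 = £278,658.0000
Growing perpetuity: P = D₁ / (r − g) = £278,658.0000 / (0.149 − 0.017) = £2,111,045.45

£2111045.45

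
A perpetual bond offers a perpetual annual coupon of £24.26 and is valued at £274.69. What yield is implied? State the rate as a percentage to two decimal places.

P = C/r ⇒ r = C/P = £24.26/£274.69 = 0.088318

8.83%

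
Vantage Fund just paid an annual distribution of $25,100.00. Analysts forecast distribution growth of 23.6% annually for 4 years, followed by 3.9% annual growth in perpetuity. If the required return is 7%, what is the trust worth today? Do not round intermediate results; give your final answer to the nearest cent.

$1643707.71

D_1 = 31023.60000
D_2 = 38345.16960
D_3 = 47394.62963
D_4 = 58579.76222
Terminal value at year 4: TV = D_4×(1+g_2)/(r−g_2) = 60864.37294/0.031 = 1963366.86915
P_0 = D_1/(1+r)^1 + D_2/(1+r)^2 + D_3/(1+r)^3 + D_4/(1+r)^4 + TV/(1+r)^4
    = 28994.01869 + 33492.15617 + 38688.13554 + 44690.22012 + 1497843.18397 = 1643707.71449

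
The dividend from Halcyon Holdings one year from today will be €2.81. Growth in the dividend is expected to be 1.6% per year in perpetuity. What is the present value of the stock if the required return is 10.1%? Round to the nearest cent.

€33.06

Growing perpetuity: P = D₁ / (r − g) = €2.8100 / (0.101 − 0.016) = €33.06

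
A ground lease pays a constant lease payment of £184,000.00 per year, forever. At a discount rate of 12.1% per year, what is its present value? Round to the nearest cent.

£1520661.16

Level perpetuity: PV = C / r = £184,000.00 / 0.121 = £1,520,661.16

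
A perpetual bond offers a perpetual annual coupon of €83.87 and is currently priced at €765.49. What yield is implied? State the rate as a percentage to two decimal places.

P = C/r ⇒ r = C/P = €83.87/€765.49 = 0.109564

10.96%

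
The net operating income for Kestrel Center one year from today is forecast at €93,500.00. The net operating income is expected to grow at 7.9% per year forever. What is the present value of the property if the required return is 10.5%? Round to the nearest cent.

Growing perpetuity: P = D₁ / (r − g) = €93,500.0000 / (0.105 − 0.079) = €3,596,153.85

€3596153.85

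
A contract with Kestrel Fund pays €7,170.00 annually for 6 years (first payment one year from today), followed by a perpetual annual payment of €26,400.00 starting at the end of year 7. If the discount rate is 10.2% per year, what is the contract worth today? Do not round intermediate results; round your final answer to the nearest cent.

€175560.46

PV of 6-year annuity: €7,170.00 × [1 − (1+0.102)^−6] / 0.102 = 31045.04348
Perpetuity value at year 6: €26,400.00 / 0.102 = 258823.52941
PV of perpetuity: 258823.52941 / (1+0.102)^6 = 144515.41954
Total PV = 31045.04348 + 144515.41954 = 175560.46302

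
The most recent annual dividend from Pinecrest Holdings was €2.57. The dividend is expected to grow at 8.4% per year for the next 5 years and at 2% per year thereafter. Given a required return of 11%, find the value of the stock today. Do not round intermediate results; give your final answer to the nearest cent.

€37.85

D_1 = 2.78588
D_2 = 3.01989
D_3 = 3.27357
D_4 = 3.54854
D_5 = 3.84662
Terminal value at year 5: TV = D_5×(1+g_2)/(r−g_2) = 3.92355/0.09 = 43.59505
P_0 = D_1/(1+r)^1 + D_2/(1+r)^2 + D_3/(1+r)^3 + D_4/(1+r)^4 + D_5/(1+r)^5 + TV/(1+r)^5
    = 2.50980 + 2.45101 + 2.39360 + 2.33754 + 2.28278 + 25.87154 = 37.84628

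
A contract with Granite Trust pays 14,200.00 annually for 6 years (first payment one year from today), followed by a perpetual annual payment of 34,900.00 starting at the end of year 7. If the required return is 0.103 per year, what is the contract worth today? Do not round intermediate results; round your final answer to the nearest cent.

PV of 6-year annuity: 14,200.00 × [1 − (1+0.103)^−6] / 0.103 = 61304.76161
Perpetuity value at year 6: 34,900.00 / 0.103 = 338834.95146
PV of perpetuity: 338834.95146 / (1+0.103)^6 = 188163.38947
Total PV = 61304.76161 + 188163.38947 = 249468.15108

249468.15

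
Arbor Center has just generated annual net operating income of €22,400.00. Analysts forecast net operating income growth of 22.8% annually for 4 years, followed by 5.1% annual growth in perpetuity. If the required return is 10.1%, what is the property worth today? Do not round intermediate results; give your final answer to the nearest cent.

€847254.62

D_1 = 27507.20000
D_2 = 33778.84160
D_3 = 41480.41748
D_4 = 50937.95267
Terminal value at year 4: TV = D_4×(1+g_2)/(r−g_2) = 53535.78826/0.05 = 1070715.76515
P_0 = D_1/(1+r)^1 + D_2/(1+r)^2 + D_3/(1+r)^3 + D_4/(1+r)^4 + TV/(1+r)^4
    = 24983.83288 + 27865.71006 + 31080.01086 + 34665.08023 + 728659.98641 = 847254.62044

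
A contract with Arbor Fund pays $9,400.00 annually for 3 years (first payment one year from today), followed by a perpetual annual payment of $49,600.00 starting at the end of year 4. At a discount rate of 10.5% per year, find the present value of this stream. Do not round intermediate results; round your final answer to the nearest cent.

$373282.99

PV of 3-year annuity: $9,400.00 × [1 − (1+0.105)^−3] / 0.105 = 23172.16055
Perpetuity value at year 3: $49,600.00 / 0.105 = 472380.95238
PV of perpetuity: 472380.95238 / (1+0.105)^3 = 350110.82865
Total PV = 23172.16055 + 350110.82865 = 373282.98920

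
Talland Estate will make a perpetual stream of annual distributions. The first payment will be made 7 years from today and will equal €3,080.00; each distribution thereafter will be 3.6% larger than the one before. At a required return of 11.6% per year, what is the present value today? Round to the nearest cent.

€19928.54

Value at end of year 6: C₁ / (r − g) = €3,080.00 / (0.116 − 0.036) = €38,500.0000
Discount to today: PV = €38,500.0000 / (1 + 0.116)^6 = €38,500.0000 / 1.931902 = €19,928.54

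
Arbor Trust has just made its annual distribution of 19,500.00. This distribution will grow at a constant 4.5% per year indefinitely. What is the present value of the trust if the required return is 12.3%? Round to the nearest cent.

261250.00

D₁ = D₀ × (1 + g) = 19,500.00 × 1.045 = 20,377.5000
Growing perpetuity: P = D₁ / (r − g) = 20,377.5000 / (0.123 − 0.045) = 261,250.00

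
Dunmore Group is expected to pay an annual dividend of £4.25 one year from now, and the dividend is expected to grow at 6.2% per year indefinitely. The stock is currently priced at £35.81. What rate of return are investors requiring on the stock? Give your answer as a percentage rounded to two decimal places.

18.07%

P = D₁/(r − g) ⇒ r = D₁/P + g = £4.2500/£35.81 + 0.062 = 0.118682 + 0.062 = 0.180682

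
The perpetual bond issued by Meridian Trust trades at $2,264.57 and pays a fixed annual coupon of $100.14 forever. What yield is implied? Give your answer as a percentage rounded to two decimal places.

P = C/r ⇒ r = C/P = $100.14/$2,264.57 = 0.044220

4.42%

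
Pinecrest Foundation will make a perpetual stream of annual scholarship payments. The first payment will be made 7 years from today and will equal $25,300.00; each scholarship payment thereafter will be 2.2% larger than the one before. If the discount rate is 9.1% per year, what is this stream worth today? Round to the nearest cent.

$217431.73

Value at end of year 6: C₁ / (r − g) = $25,300.00 / (0.091 − 0.022) = $366,666.6667
Discount to today: PV = $366,666.6667 / (1 + 0.091)^6 = $366,666.6667 / 1.686353 = $217,431.73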